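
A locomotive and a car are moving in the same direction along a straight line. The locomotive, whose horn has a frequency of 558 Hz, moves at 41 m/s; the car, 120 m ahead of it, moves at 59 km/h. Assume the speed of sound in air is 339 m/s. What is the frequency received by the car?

604 Hz

59 km/h = 16.39 m/s.
The car is ahead, so the locomotive is moving toward it while the car is moving away from the locomotive.
Both move, so f' = f · (v − v_o)/(v − v_s).
f' = 558 × (339 − 16.39)/(339 − 41) = 558 × 322.61/298 ≈ 604 Hz.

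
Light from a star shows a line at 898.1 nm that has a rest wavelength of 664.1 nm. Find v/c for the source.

0.293c

λ'/λ₀ = 1.3524 > 1 (redshift), so the source is receding.
λ'/λ₀ = √((1 + β)/(1 − β)) for a receding source ⇒ β = (r² − 1)/(r² + 1) with r = λ'/λ₀.
β = (1.8289 − 1)/(1.8289 + 1) ≈ 0.293.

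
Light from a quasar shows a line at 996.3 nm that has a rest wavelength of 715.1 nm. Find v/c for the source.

0.320c

λ'/λ₀ = 1.3932 > 1 (redshift), so the source is receding.
λ'/λ₀ = √((1 + β)/(1 − β)) for a receding source ⇒ β = (r² − 1)/(r² + 1) with r = λ'/λ₀.
β = (1.9411 − 1)/(1.9411 + 1) ≈ 0.320.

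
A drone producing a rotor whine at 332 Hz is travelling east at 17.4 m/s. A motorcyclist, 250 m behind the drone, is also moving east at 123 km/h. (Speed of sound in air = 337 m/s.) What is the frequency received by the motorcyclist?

348 Hz

123 km/h = 34.17 m/s.
The motorcyclist is behind, so the drone is moving away from it while the motorcyclist is moving toward the drone.
Both move, so f' = f · (v + v_o)/(v + v_s).
f' = 332 × (337 + 34.17)/(337 + 17.4) = 332 × 371.17/354.4 ≈ 348 Hz.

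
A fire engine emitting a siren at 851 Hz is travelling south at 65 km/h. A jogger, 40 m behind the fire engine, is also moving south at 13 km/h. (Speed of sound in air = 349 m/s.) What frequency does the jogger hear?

818 Hz

65 km/h = 18.06 m/s; 13 km/h = 3.611 m/s.
The jogger is behind, so the fire engine is moving away from it while the jogger is moving toward the fire engine.
General Doppler shift: f' = f · (v + v_o)/(v + v_s).
f' = 851 × (349 + 3.611)/(349 + 18.06) = 851 × 352.61/367.06 ≈ 818 Hz.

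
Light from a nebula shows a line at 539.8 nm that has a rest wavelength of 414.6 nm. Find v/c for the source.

λ'/λ₀ = 1.3020 > 1 (redshift), so the source is receding.
λ'/λ₀ = √((1 + β)/(1 − β)) for a receding source ⇒ β = (r² − 1)/(r² + 1) with r = λ'/λ₀.
β = (1.6951 − 1)/(1.6951 + 1) ≈ 0.258.

0.258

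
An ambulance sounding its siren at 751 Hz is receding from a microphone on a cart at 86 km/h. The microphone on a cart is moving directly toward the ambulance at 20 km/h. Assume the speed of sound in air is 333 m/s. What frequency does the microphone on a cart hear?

86 km/h = 23.89 m/s; 20 km/h = 5.556 m/s.
General Doppler shift: f' = f · (v + v_o)/(v + v_s).
f' = 751 × (333 + 5.556)/(333 + 23.89) = 751 × 338.56/356.89 ≈ 712 Hz.

712 Hz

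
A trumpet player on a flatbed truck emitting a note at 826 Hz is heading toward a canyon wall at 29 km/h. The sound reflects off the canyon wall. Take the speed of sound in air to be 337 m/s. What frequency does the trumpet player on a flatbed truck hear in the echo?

866 Hz

29 km/h = 8.056 m/s.
The canyon wall receives the sound from a moving source: f₁ = f₀ · v/(v − v_e) = 826 × 337/328.94 ≈ 846 Hz.
On the return leg the trumpet player on a flatbed truck is a moving observer: f₂ = f₁ · (v + v_e)/v = 846 × 345.06/337 ≈ 866 Hz.
Equivalently f₂ = f₀ · (v + v_e)/(v − v_e).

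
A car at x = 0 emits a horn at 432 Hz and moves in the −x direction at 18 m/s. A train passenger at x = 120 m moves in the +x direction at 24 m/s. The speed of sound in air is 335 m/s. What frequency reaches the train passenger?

The observer lies on the +x side, so the source is heading away from the observer and the observer is heading away from the source.
General Doppler shift: f' = f · (v − v_o)/(v + v_s).
f' = 432 × (335 − 24)/(335 + 18) = 432 × 311/353 ≈ 381 Hz.

381 Hz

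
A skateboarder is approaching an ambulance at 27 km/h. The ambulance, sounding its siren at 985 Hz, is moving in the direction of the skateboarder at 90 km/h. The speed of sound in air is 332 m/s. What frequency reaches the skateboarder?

1089 Hz

90 km/h = 25 m/s; 27 km/h = 7.5 m/s.
Both move, so f' = f · (v + v_o)/(v − v_s).
f' = 985 × (332 + 7.5)/(332 − 25) = 985 × 339.5/307 ≈ 1089 Hz.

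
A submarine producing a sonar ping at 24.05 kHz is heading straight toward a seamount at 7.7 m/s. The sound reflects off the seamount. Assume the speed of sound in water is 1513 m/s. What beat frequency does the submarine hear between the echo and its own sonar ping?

The seamount receives the sound from a moving source: f₁ = f₀ · v/(v − v_e) = 24.05 × 1513/1505.3 ≈ 24.173 kHz.
On the return leg the submarine is a moving observer: f₂ = f₁ · (v + v_e)/v = 24.173 × 1520.7/1513 ≈ 24.296 kHz.
Equivalently f₂ = f₀ · (v + v_e)/(v − v_e).
Beat against the emitted tone (with f₀ = 24050 Hz): |f₂ − f₀| = 2v_e·f₀/(v − v_e) = 2 × 7.7 × 24050/1505.3 ≈ 246 Hz.

246 Hz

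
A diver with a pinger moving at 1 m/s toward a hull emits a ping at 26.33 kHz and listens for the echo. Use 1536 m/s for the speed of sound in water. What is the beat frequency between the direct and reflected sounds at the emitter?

The hull receives the sound from a moving source: f₁ = f₀ · v/(v − v_e) = 26.33 × 1536/1535 ≈ 26.3472 kHz.
On the return leg the diver with a pinger is a moving observer: f₂ = f₁ · (v + v_e)/v = 26.3472 × 1537/1536 ≈ 26.3643 kHz.
Beat against the emitted tone (with f₀ = 26330 Hz): |f₂ − f₀| = 2v_e·f₀/(v − v_e) = 2 × 1 × 26330/1535 ≈ 34.3 Hz.

34.3 Hz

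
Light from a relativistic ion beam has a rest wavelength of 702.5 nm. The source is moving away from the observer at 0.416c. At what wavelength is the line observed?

1093.9 nm

Relativistic Doppler for wavelength: λ' = λ₀ · √((1 + β)/(1 − β)).
λ' = 702.5 × √(1.4160/0.5840) = 702.5 × 1.55713 ≈ 1093.9 nm.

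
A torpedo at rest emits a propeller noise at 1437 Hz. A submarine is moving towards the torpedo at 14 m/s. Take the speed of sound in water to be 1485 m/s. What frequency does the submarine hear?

1451 Hz

Only the observer moves, toward the source, so f' = f · (v + v_o)/v.
f' = 1437 × (1485 + 14)/1485 = 1437 × 1499/1485 ≈ 1451 Hz.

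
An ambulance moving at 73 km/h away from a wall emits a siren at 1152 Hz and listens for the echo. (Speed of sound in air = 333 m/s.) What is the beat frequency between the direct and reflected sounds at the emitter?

73 km/h = 20.28 m/s.
The wall receives the sound from a moving source: f₁ = f₀ · v/(v + v_e) = 1152 × 333/353.28 ≈ 1085.9 Hz.
On the return leg the ambulance is a moving observer: f₂ = f₁ · (v − v_e)/v = 1085.9 × 312.72/333 ≈ 1019.8 Hz.
Equivalently f₂ = f₀ · (v − v_e)/(v + v_e).
Beat against the emitted tone: |f₂ − f₀| = 2v_e·f₀/(v + v_e) = 2 × 20.28 × 1152/353.28 ≈ 132 Hz.

132 Hz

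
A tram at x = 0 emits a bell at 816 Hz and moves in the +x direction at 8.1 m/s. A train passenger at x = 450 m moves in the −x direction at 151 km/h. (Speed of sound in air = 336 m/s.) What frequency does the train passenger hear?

151 km/h = 41.94 m/s.
The observer lies on the +x side, so the source is heading toward the observer and the observer is heading toward the source.
General Doppler shift: f' = f · (v + v_o)/(v − v_s).
f' = 816 × (336 + 41.94)/(336 − 8.1) = 816 × 377.94/327.9 ≈ 941 Hz.

941 Hz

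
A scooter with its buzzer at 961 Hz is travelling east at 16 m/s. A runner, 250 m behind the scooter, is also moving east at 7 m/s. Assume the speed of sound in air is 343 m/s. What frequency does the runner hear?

The runner is behind, so the scooter is moving away from it while the runner is moving toward the scooter.
Both move, so f' = f · (v + v_o)/(v + v_s).
f' = 961 × (343 + 7)/(343 + 16) = 961 × 350/359 ≈ 937 Hz.

937 Hz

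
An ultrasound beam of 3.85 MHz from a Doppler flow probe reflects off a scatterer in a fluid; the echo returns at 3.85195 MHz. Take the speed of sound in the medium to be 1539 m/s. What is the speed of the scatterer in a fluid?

0.39 m/s

Double Doppler shift off a moving reflector: f₂ = f₀ · (v + u)/(v − u) (u > 0 toward emitter).
Rearranging, u = v · (f₂ − f₀)/(f₂ + f₀) = 1539 × 0.00195/7.70195 ≈ 0.39 m/s.
So the scatterer in a fluid is moving at 0.39 m/s toward the emitter.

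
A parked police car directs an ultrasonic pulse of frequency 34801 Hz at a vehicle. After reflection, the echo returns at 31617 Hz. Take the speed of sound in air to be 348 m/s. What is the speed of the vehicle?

Double Doppler shift off a moving reflector: f₂ = f₀ · (v + u)/(v − u) (u > 0 toward emitter).
Rearranging, u = v · (f₂ − f₀)/(f₂ + f₀) = 348 × -3184/66418 ≈ -16.7 m/s.
So the vehicle is moving at 16.7 m/s away from the emitter.

16.7 m/s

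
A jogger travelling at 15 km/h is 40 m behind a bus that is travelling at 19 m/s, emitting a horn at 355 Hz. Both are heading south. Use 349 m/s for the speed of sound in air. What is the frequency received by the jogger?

15 km/h = 4.167 m/s.
The jogger is behind, so the bus is moving away from it while the jogger is moving toward the bus.
With source receding and observer approaching, f' = f · (v + v_o)/(v + v_s).
f' = 355 × (349 + 4.167)/(349 + 19) = 355 × 353.17/368 ≈ 341 Hz.

341 Hz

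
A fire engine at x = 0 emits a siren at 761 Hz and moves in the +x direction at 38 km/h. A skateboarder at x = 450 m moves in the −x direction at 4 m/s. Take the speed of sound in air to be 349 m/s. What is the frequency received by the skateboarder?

38 km/h = 10.56 m/s.
The observer lies on the +x side, so the source is heading toward the observer and the observer is heading toward the source.
With source approaching and observer approaching, f' = f · (v + v_o)/(v − v_s).
f' = 761 × (349 + 4)/(349 − 10.56) = 761 × 353/338.44 ≈ 794 Hz.

794 Hz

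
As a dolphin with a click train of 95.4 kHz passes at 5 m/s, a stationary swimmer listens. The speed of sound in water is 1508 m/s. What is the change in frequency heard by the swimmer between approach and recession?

0.633 kHz

Approaching: f₁ = f · v/(v − v_s) = 95.4 × 1508/1503 ≈ 95.717 kHz.
Receding: f₂ = f · v/(v + v_s) = 95.4 × 1508/1513 ≈ 95.085 kHz.
Drop: f₁ − f₂ = 2f·v·v_s/(v² − v_s²) = 2 × 95.4 × 1508 × 5/(1508² − 5²) ≈ 0.633 kHz.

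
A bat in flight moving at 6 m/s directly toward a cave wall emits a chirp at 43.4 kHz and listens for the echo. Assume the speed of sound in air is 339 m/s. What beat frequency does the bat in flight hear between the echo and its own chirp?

1564 Hz

The cave wall receives the sound from a moving source: f₁ = f₀ · v/(v − v_e) = 43.4 × 339/333 ≈ 44.182 kHz.
On the return leg the bat in flight is a moving observer: f₂ = f₁ · (v + v_e)/v = 44.182 × 345/339 ≈ 44.964 kHz.
Equivalently f₂ = f₀ · (v + v_e)/(v − v_e).
Beat against the emitted tone (with f₀ = 43400 Hz): |f₂ − f₀| = 2v_e·f₀/(v − v_e) = 2 × 6 × 43400/333 ≈ 1564 Hz.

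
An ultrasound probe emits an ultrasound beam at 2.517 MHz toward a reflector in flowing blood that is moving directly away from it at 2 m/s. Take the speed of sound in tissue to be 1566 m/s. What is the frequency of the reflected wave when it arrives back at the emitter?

At the reflector in flowing blood (a moving observer), f₁ = f₀ · (v − u)/v = 2.517 × 1564/1566 ≈ 2.514 MHz.
On reflection it acts as a source moving away from the stationary detector: f₂ = f₁ · v/(v + u) = 2.514 × 1566/1568 ≈ 2.511 MHz.
Equivalently f₂ = f₀ · (v − u)/(v + u).

2.511 MHz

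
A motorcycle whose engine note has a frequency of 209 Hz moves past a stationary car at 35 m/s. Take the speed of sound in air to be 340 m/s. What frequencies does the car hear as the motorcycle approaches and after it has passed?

233 Hz approaching; 189 Hz receding

Approaching: f₁ = f · v/(v − v_s) = 209 × 340/305 ≈ 233 Hz.
Receding: f₂ = f · v/(v + v_s) = 209 × 340/375 ≈ 189 Hz.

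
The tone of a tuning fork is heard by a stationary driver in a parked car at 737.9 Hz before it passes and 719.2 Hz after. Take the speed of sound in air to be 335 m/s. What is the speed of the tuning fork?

4.3 m/s

f₁/f₂ = (v + v_s)/(v − v_s), so v_s = v · (f₁ − f₂)/(f₁ + f₂).
v_s = 335 × (737.9 − 719.2)/(737.9 + 719.2) = 335 × 18.7/1457.1 ≈ 4.3 m/s.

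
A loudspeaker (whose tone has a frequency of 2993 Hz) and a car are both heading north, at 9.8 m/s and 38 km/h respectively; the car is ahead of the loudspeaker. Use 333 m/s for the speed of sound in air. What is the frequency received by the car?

38 km/h = 10.56 m/s.
The car is ahead, so the loudspeaker is moving toward it while the car is moving away from the loudspeaker.
General Doppler shift: f' = f · (v − v_o)/(v − v_s).
f' = 2993 × (333 − 10.56)/(333 − 9.8) = 2993 × 322.44/323.2 ≈ 2986 Hz.

2986 Hz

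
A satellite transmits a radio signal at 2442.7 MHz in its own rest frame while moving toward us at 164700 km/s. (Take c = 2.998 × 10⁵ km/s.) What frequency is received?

β = v/c = 164700/299800 = 0.5494.
Relativistic Doppler for frequency: f' = f₀ · √((1 + β)/(1 − β)).
f' = 2442.7 × √(1.5494/0.4506) = 2442.7 × 1.85424 ≈ 4529.3 MHz.

4529.3 MHz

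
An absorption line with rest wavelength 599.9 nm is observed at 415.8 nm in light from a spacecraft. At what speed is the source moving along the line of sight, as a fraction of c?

λ'/λ₀ = 0.6931 < 1 (blueshift), so the source is approaching.
λ'/λ₀ = √((1 − β)/(1 + β)) for an approaching source ⇒ β = (1 − r²)/(1 + r²) with r = λ'/λ₀.
β = (1 − 0.4804)/(1 + 0.4804) ≈ 0.351.

0.351c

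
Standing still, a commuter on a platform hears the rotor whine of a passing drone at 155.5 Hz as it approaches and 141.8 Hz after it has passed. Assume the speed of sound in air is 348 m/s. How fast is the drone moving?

16.0 m/s

f₁/f₂ = (v + v_s)/(v − v_s), so v_s = v · (f₁ − f₂)/(f₁ + f₂).
v_s = 348 × (155.5 − 141.8)/(155.5 + 141.8) = 348 × 13.7/297.3 ≈ 16.0 m/s.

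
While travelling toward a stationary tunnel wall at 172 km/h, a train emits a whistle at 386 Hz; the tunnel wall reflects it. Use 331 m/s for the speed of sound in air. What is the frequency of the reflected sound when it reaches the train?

172 km/h = 47.78 m/s.
The tunnel wall receives the sound from a moving source: f₁ = f₀ · v/(v − v_e) = 386 × 331/283.22 ≈ 451 Hz.
On the return leg the train is a moving observer: f₂ = f₁ · (v + v_e)/v = 451 × 378.78/331 ≈ 516 Hz.

516 Hz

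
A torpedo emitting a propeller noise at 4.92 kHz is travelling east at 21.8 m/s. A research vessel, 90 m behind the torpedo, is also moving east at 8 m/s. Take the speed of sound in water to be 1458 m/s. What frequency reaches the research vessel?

4.87 kHz

The research vessel is behind, so the torpedo is moving away from it while the research vessel is moving toward the torpedo.
General Doppler shift: f' = f · (v + v_o)/(v + v_s).
f' = 4.92 × (1458 + 8)/(1458 + 21.8) = 4.92 × 1466/1479.8 ≈ 4.87 kHz.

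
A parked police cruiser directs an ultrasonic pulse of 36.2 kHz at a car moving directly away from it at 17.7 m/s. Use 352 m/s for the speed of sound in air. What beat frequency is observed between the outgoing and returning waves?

3466 Hz

At the car (a moving observer), f₁ = f₀ · (v − u)/v = 36.2 × 334.3/352 ≈ 34.38 kHz.
On reflection it acts as a source moving away from the stationary detector: f₂ = f₁ · v/(v + u) = 34.38 × 352/369.7 ≈ 32.73 kHz.
Beat frequency (with f₀ = 36200 Hz): |f₂ − f₀| = 2u·f₀/(v + u) = 2 × 17.7 × 36200/369.7 ≈ 3466 Hz.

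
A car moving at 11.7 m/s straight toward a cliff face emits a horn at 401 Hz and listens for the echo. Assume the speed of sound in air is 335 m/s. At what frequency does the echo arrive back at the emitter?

430 Hz

The cliff face receives the sound from a moving source: f₁ = f₀ · v/(v − v_e) = 401 × 335/323.3 ≈ 416 Hz.
On the return leg the car is a moving observer: f₂ = f₁ · (v + v_e)/v = 416 × 346.7/335 ≈ 430 Hz.
Equivalently f₂ = f₀ · (v + v_e)/(v − v_e).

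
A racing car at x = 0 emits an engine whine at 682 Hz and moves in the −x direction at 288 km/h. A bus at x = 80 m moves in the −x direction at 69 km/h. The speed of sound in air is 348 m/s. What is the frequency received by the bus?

288 km/h = 80 m/s; 69 km/h = 19.17 m/s.
The observer lies on the +x side, so the source is heading away from the observer and the observer is heading toward the source.
With source receding and observer approaching, f' = f · (v + v_o)/(v + v_s).
f' = 682 × (348 + 19.17)/(348 + 80) = 682 × 367.17/428 ≈ 585 Hz.

585 Hz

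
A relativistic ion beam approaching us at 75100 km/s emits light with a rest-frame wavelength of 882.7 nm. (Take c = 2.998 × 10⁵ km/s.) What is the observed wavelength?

β = v/c = 75100/299800 = 0.2505.
Relativistic Doppler for wavelength: λ' = λ₀ · √((1 − β)/(1 + β)).
λ' = 882.7 × √(0.7495/1.2505) = 882.7 × 0.77418 ≈ 683.4 nm.

683.4 nm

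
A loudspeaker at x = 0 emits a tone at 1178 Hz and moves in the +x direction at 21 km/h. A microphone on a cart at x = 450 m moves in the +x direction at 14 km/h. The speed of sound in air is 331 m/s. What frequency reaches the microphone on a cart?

21 km/h = 5.833 m/s; 14 km/h = 3.889 m/s.
The observer lies on the +x side, so the source is heading toward the observer and the observer is heading away from the source.
General Doppler shift: f' = f · (v − v_o)/(v − v_s).
f' = 1178 × (331 − 3.889)/(331 − 5.833) = 1178 × 327.11/325.17 ≈ 1185 Hz.

1185 Hz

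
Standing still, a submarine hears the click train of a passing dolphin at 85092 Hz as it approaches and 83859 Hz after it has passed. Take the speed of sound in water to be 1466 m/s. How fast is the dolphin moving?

10.7 m/s

f₁/f₂ = (v + v_s)/(v − v_s), so v_s = v · (f₁ − f₂)/(f₁ + f₂).
v_s = 1466 × (85092 − 83859)/(85092 + 83859) = 1466 × 1233/168951 ≈ 10.7 m/s.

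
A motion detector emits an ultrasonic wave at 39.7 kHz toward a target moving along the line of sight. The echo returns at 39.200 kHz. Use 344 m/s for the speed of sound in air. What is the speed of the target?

2.18 m/s

Double Doppler shift off a moving reflector: f₂ = f₀ · (v + u)/(v − u) (u > 0 toward emitter).
Rearranging, u = v · (f₂ − f₀)/(f₂ + f₀) = 344 × -0.500/78.900 ≈ -2.18 m/s.
So the target is moving at 2.18 m/s away from the emitter.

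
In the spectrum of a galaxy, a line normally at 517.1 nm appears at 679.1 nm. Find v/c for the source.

λ'/λ₀ = 1.3133 > 1 (redshift), so the source is receding.
λ'/λ₀ = √((1 + β)/(1 − β)) for a receding source ⇒ β = (r² − 1)/(r² + 1) with r = λ'/λ₀.
β = (1.7247 − 1)/(1.7247 + 1) ≈ 0.266.

0.266c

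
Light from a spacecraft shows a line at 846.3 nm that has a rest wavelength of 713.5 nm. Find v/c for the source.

0.169c

λ'/λ₀ = 1.1861 > 1 (redshift), so the source is receding.
λ'/λ₀ = √((1 + β)/(1 − β)) for a receding source ⇒ β = (r² − 1)/(r² + 1) with r = λ'/λ₀.
β = (1.4069 − 1)/(1.4069 + 1) ≈ 0.169.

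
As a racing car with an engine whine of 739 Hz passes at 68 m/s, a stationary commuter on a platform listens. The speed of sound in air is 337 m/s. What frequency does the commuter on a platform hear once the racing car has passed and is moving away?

615 Hz

Receding: f₂ = f · v/(v + v_s) = 739 × 337/405 ≈ 615 Hz.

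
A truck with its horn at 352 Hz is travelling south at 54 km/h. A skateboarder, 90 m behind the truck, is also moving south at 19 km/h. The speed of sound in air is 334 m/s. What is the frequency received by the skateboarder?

342 Hz

54 km/h = 15 m/s; 19 km/h = 5.278 m/s.
The skateboarder is behind, so the truck is moving away from it while the skateboarder is moving toward the truck.
With source receding and observer approaching, f' = f · (v + v_o)/(v + v_s).
f' = 352 × (334 + 5.278)/(334 + 15) = 352 × 339.28/349 ≈ 342 Hz.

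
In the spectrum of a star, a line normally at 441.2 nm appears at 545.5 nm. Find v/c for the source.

0.209

λ'/λ₀ = 1.2364 > 1 (redshift), so the source is receding.
λ'/λ₀ = √((1 + β)/(1 − β)) for a receding source ⇒ β = (r² − 1)/(r² + 1) with r = λ'/λ₀.
β = (1.5287 − 1)/(1.5287 + 1) ≈ 0.209.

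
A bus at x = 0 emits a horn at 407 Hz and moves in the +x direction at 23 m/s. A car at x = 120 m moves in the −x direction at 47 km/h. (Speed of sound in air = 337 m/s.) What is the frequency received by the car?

47 km/h = 13.06 m/s.
The observer lies on the +x side, so the source is heading toward the observer and the observer is heading toward the source.
With source approaching and observer approaching, f' = f · (v + v_o)/(v − v_s).
f' = 407 × (337 + 13.06)/(337 − 23) = 407 × 350.06/314 ≈ 454 Hz.

454 Hz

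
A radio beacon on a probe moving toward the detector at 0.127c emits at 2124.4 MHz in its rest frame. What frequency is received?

Relativistic Doppler for frequency: f' = f₀ · √((1 + β)/(1 − β)).
f' = 2124.4 × √(1.1270/0.8730) = 2124.4 × 1.13620 ≈ 2413.7 MHz.

2413.7 MHz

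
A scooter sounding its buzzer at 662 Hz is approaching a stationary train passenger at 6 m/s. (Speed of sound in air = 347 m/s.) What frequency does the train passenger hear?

Only the source moves, toward the listener, so f' = f · v/(v − v_s).
f' = 662 × 347/(347 − 6) = 662 × 347/341 ≈ 674 Hz.

674 Hz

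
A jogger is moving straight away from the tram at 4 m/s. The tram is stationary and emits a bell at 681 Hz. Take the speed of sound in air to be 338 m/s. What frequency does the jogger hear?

Moving observer, stationary source: f' = f · (v − v_o)/v.
f' = 681 × (338 − 4)/338 = 681 × 334/338 ≈ 673 Hz.

673 Hz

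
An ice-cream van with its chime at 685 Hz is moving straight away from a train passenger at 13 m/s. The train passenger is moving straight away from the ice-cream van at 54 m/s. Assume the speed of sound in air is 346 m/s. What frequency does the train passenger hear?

With source receding and observer receding, f' = f · (v − v_o)/(v + v_s).
f' = 685 × (346 − 54)/(346 + 13) = 685 × 292/359 ≈ 557 Hz.

557 Hz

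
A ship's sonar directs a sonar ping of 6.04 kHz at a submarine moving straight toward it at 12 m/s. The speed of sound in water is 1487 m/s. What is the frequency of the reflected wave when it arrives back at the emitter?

6.14 kHz

The submarine first receives the wave as a moving observer: f₁ = f₀ · (v + u)/v = 6.04 × (1487 + 12)/1487 ≈ 6.09 kHz.
The reflection then acts as a moving source: f₂ = f₁ · v/(v − u) ≈ 6.14 kHz.
Equivalently f₂ = f₀ · (v + u)/(v − u).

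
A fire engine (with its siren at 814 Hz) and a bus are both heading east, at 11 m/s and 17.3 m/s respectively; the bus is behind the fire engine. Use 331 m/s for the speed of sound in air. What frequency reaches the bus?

The bus is behind, so the fire engine is moving away from it while the bus is moving toward the fire engine.
General Doppler shift: f' = f · (v + v_o)/(v + v_s).
f' = 814 × (331 + 17.3)/(331 + 11) = 814 × 348.3/342 ≈ 829 Hz.

829 Hz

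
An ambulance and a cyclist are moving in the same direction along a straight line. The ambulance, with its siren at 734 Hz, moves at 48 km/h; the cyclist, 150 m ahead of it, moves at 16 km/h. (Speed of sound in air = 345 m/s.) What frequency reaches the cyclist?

754 Hz

48 km/h = 13.33 m/s; 16 km/h = 4.444 m/s.
The cyclist is ahead, so the ambulance is moving toward it while the cyclist is moving away from the ambulance.
Both move, so f' = f · (v − v_o)/(v − v_s).
f' = 734 × (345 − 4.444)/(345 − 13.33) = 734 × 340.56/331.67 ≈ 754 Hz.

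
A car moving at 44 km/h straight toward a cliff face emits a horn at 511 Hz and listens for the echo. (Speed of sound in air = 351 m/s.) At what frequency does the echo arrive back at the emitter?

44 km/h = 12.22 m/s.
The cliff face receives the sound from a moving source: f₁ = f₀ · v/(v − v_e) = 511 × 351/338.78 ≈ 529 Hz.
On the return leg the car is a moving observer: f₂ = f₁ · (v + v_e)/v = 529 × 363.22/351 ≈ 548 Hz.
Equivalently f₂ = f₀ · (v + v_e)/(v − v_e).

548 Hz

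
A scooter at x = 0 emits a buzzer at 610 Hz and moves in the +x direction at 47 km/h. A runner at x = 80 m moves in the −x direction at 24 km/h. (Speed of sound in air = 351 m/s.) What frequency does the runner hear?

646 Hz

47 km/h = 13.06 m/s; 24 km/h = 6.667 m/s.
The observer lies on the +x side, so the source is heading toward the observer and the observer is heading toward the source.
With source approaching and observer approaching, f' = f · (v + v_o)/(v − v_s).
f' = 610 × (351 + 6.667)/(351 − 13.06) = 610 × 357.67/337.94 ≈ 646 Hz.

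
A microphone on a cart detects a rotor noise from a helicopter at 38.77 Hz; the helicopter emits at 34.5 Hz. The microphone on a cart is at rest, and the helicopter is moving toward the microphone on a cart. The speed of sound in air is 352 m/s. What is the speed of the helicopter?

39 m/s

f' = f · v/(v − v_s) ⇒ v_s = v · |1 − f/f'|.
v_s = 352 × |1 − 34.5/38.77| = 352 × 0.1101 ≈ 39 m/s.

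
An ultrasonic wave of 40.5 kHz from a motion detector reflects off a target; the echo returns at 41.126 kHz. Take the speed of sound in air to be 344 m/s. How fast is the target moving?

Double Doppler shift off a moving reflector: f₂ = f₀ · (v + u)/(v − u) (u > 0 toward emitter).
Rearranging, u = v · (f₂ − f₀)/(f₂ + f₀) = 344 × 0.626/81.626 ≈ 2.64 m/s.
So the target is moving at 2.64 m/s toward the emitter.

2.64 m/s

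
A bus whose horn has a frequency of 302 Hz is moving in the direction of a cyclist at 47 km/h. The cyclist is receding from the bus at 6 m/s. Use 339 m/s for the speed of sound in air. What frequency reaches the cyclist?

47 km/h = 13.06 m/s.
With source approaching and observer receding, f' = f · (v − v_o)/(v − v_s).
f' = 302 × (339 − 6)/(339 − 13.06) = 302 × 333/325.94 ≈ 309 Hz.

309 Hz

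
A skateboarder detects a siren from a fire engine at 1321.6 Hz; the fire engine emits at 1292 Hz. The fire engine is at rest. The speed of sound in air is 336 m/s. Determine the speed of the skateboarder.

f' > f, so the skateboarder is approaching.
f' = f · (v + v_o)/v ⇒ v_o = v · |f'/f − 1|.
v_o = 336 × |1321.6/1292 − 1| = 336 × 0.02291 ≈ 7.7 m/s.

7.7 m/s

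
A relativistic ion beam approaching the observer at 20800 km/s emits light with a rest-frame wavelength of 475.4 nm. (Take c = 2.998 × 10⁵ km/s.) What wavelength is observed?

443.5 nm

β = v/c = 20800/299800 = 0.0694.
Relativistic Doppler for wavelength: λ' = λ₀ · √((1 − β)/(1 + β)).
λ' = 475.4 × √(0.9306/1.0694) = 475.4 × 0.93287 ≈ 443.5 nm.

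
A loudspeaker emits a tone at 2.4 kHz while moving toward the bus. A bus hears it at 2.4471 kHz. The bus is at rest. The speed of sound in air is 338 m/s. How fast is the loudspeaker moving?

f' = f · v/(v − v_s) ⇒ v_s = v · |1 − f/f'|.
v_s = 338 × |1 − 2.4/2.4471| = 338 × 0.01925 ≈ 6.5 m/s.

6.5 m/s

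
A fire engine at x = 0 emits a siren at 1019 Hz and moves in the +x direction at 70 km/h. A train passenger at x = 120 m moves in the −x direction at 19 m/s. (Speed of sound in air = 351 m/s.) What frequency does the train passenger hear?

1137 Hz

70 km/h = 19.44 m/s.
The observer lies on the +x side, so the source is heading toward the observer and the observer is heading toward the source.
Both move, so f' = f · (v + v_o)/(v − v_s).
f' = 1019 × (351 + 19)/(351 − 19.44) = 1019 × 370/331.56 ≈ 1137 Hz.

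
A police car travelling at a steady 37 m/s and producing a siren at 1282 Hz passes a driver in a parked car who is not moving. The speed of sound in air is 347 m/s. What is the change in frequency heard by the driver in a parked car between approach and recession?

277 Hz

Approaching: f₁ = f · v/(v − v_s) = 1282 × 347/310 ≈ 1435 Hz.
Receding: f₂ = f · v/(v + v_s) = 1282 × 347/384 ≈ 1158 Hz.
Drop: f₁ − f₂ = 2f·v·v_s/(v² − v_s²) = 2 × 1282 × 347 × 37/(347² − 37²) ≈ 277 Hz.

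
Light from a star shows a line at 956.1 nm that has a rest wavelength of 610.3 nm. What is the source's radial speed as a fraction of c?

λ'/λ₀ = 1.5666 > 1 (redshift), so the source is receding.
λ'/λ₀ = √((1 + β)/(1 − β)) for a receding source ⇒ β = (r² − 1)/(r² + 1) with r = λ'/λ₀.
β = (2.4543 − 1)/(2.4543 + 1) ≈ 0.421.

0.421c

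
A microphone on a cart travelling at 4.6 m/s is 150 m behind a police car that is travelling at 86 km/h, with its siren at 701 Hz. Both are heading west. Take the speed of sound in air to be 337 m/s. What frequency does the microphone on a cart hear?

86 km/h = 23.89 m/s.
The microphone on a cart is behind, so the police car is moving away from it while the microphone on a cart is moving toward the police car.
Both move, so f' = f · (v + v_o)/(v + v_s).
f' = 701 × (337 + 4.6)/(337 + 23.89) = 701 × 341.6/360.89 ≈ 664 Hz.

664 Hz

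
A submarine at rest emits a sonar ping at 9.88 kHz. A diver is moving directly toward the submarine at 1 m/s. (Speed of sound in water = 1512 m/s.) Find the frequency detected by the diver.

Only the observer moves, toward the source, so f' = f · (v + v_o)/v.
f' = 9.88 × (1512 + 1)/1512 = 9.88 × 1513/1512 ≈ 9.89 kHz.

9.89 kHz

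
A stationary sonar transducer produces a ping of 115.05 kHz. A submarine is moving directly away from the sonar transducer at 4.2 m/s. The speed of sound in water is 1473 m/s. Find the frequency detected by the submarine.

Only the observer moves, away from the source, so f' = f · (v − v_o)/v.
f' = 115.05 × (1473 − 4.2)/1473 = 115.05 × 1468.8/1473 ≈ 114.7 kHz.

114.7 kHz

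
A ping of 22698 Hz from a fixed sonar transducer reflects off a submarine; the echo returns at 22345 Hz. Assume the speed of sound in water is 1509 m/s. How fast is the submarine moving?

Double Doppler shift off a moving reflector: f₂ = f₀ · (v + u)/(v − u) (u > 0 toward emitter).
Rearranging, u = v · (f₂ − f₀)/(f₂ + f₀) = 1509 × -353/45043 ≈ -11.8 m/s.
So the submarine is moving at 11.8 m/s away from the emitter.

11.8 m/s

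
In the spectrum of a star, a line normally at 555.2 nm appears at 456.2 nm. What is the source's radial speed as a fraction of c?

λ'/λ₀ = 0.8217 < 1 (blueshift), so the source is approaching.
λ'/λ₀ = √((1 − β)/(1 + β)) for an approaching source ⇒ β = (1 − r²)/(1 + r²) with r = λ'/λ₀.
β = (1 − 0.6752)/(1 + 0.6752) ≈ 0.194.

0.194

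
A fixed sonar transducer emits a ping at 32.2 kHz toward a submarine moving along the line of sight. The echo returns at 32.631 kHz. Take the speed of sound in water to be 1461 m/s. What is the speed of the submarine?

9.7 m/s

Double Doppler shift off a moving reflector: f₂ = f₀ · (v + u)/(v − u) (u > 0 toward emitter).
Rearranging, u = v · (f₂ − f₀)/(f₂ + f₀) = 1461 × 0.431/64.831 ≈ 9.7 m/s.
So the submarine is moving at 9.7 m/s toward the emitter.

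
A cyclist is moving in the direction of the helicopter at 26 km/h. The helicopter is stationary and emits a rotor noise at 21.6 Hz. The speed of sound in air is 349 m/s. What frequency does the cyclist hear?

26 km/h = 7.222 m/s.
Only the observer moves, toward the source, so f' = f · (v + v_o)/v.
f' = 21.6 × (349 + 7.222)/349 = 21.6 × 356.22/349 ≈ 22.0 Hz.

22.0 Hz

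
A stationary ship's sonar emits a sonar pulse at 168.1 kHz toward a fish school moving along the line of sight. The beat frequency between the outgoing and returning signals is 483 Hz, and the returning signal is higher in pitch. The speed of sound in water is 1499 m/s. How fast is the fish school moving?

2.15 m/s

Double Doppler shift off a moving reflector: f₂ = f₀ · (v + u)/(v − u) (u > 0 toward emitter).
Returning signal is higher, so f₂ = f₀ + Δf = 168100 + 483 = 168583 Hz.
Rearranging, u = v · (f₂ − f₀)/(f₂ + f₀) = 1499 × 483/336683 ≈ 2.15 m/s.
So the fish school is moving at 2.15 m/s toward the emitter.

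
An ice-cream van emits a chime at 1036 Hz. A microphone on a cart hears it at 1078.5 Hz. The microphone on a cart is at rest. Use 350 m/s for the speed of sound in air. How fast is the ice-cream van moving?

13.8 m/s

f' > f, so the ice-cream van is approaching.
f' = f · v/(v − v_s) ⇒ v_s = v · |1 − f/f'|.
v_s = 350 × |1 − 1036/1078.5| = 350 × 0.03941 ≈ 13.8 m/s.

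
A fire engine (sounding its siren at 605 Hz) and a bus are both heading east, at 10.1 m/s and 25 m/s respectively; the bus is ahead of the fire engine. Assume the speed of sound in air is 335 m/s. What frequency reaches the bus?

577 Hz

The bus is ahead, so the fire engine is moving toward it while the bus is moving away from the fire engine.
Both move, so f' = f · (v − v_o)/(v − v_s).
f' = 605 × (335 − 25)/(335 − 10.1) = 605 × 310/324.9 ≈ 577 Hz.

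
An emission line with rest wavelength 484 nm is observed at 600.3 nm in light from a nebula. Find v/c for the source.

λ'/λ₀ = 1.2403 > 1 (redshift), so the source is receding.
λ'/λ₀ = √((1 + β)/(1 − β)) for a receding source ⇒ β = (r² − 1)/(r² + 1) with r = λ'/λ₀.
β = (1.5383 − 1)/(1.5383 + 1) ≈ 0.212.

0.212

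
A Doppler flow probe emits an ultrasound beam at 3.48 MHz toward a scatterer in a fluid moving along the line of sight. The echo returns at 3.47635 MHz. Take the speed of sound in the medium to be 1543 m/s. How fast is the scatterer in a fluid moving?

0.81 m/s

Double Doppler shift off a moving reflector: f₂ = f₀ · (v + u)/(v − u) (u > 0 toward emitter).
Rearranging, u = v · (f₂ − f₀)/(f₂ + f₀) = 1543 × -0.00365/6.95635 ≈ -0.81 m/s.
So the scatterer in a fluid is moving at 0.81 m/s away from the emitter.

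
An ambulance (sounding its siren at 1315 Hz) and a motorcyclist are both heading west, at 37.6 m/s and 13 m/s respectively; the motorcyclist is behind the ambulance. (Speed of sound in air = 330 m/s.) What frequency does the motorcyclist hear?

1227 Hz

The motorcyclist is behind, so the ambulance is moving away from it while the motorcyclist is moving toward the ambulance.
General Doppler shift: f' = f · (v + v_o)/(v + v_s).
f' = 1315 × (330 + 13)/(330 + 37.6) = 1315 × 343/367.6 ≈ 1227 Hz.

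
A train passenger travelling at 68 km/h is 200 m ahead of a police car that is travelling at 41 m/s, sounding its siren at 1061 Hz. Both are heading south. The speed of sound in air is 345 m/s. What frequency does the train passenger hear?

1138 Hz

68 km/h = 18.89 m/s.
The train passenger is ahead, so the police car is moving toward it while the train passenger is moving away from the police car.
With source approaching and observer receding, f' = f · (v − v_o)/(v − v_s).
f' = 1061 × (345 − 18.89)/(345 − 41) = 1061 × 326.11/304 ≈ 1138 Hz.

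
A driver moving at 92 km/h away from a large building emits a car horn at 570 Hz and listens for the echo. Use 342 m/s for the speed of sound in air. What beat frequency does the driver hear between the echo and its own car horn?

92 km/h = 25.56 m/s.
The large building receives the sound from a moving source: f₁ = f₀ · v/(v + v_e) = 570 × 342/367.56 ≈ 530.4 Hz.
On the return leg the driver is a moving observer: f₂ = f₁ · (v − v_e)/v = 530.4 × 316.44/342 ≈ 490.7 Hz.
Equivalently f₂ = f₀ · (v − v_e)/(v + v_e).
Beat against the emitted tone: |f₂ − f₀| = 2v_e·f₀/(v + v_e) = 2 × 25.56 × 570/367.56 ≈ 79 Hz.

79 Hz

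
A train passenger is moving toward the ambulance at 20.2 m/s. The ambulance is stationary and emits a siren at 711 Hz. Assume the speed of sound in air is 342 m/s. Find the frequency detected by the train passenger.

753 Hz

Moving observer, stationary source: f' = f · (v + v_o)/v.
f' = 711 × (342 + 20.2)/342 = 711 × 362.2/342 ≈ 753 Hz.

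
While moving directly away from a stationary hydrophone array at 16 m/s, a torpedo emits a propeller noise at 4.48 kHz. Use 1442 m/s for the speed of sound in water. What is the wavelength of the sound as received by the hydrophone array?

Only the source moves, away from the listener, so f' = f · v/(v + v_s).
f' = 4.48 × 1442/(1442 + 16) ≈ 4.43 kHz.
λ' = v/f' = 1442/4430.84 ≈ 32.5 cm.

32.5 cm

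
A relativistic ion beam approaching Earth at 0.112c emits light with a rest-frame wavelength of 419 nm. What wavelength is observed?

374.4 nm

Relativistic Doppler for wavelength: λ' = λ₀ · √((1 − β)/(1 + β)).
λ' = 419 × √(0.8880/1.1120) = 419 × 0.89362 ≈ 374.4 nm.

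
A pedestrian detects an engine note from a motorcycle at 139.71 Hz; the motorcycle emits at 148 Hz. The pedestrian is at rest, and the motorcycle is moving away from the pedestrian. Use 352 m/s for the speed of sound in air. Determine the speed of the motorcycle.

f' = f · v/(v + v_s) ⇒ v_s = v · |1 − f/f'|.
v_s = 352 × |1 − 148/139.71| = 352 × 0.05934 ≈ 20.9 m/s.

20.9 m/s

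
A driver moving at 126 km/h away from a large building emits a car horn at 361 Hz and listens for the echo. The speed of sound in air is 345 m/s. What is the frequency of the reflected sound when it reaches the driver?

126 km/h = 35 m/s.
The large building receives the sound from a moving source: f₁ = f₀ · v/(v + v_e) = 361 × 345/380 ≈ 328 Hz.
On the return leg the driver is a moving observer: f₂ = f₁ · (v − v_e)/v = 328 × 310/345 ≈ 294 Hz.

294 Hz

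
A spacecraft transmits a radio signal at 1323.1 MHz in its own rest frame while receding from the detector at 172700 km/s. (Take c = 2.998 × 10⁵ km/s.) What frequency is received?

β = v/c = 172700/299800 = 0.5761.
Relativistic Doppler for frequency: f' = f₀ · √((1 − β)/(1 + β)).
f' = 1323.1 × √(0.4239/1.5761) = 1323.1 × 0.51865 ≈ 686.2 MHz.

686.2 MHz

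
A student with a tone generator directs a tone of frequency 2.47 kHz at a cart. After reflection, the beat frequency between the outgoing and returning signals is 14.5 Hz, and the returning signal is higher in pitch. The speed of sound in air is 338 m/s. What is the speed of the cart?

Double Doppler shift off a moving reflector: f₂ = f₀ · (v + u)/(v − u) (u > 0 toward emitter).
Returning signal is higher, so f₂ = f₀ + Δf = 2470 + 14.5 = 2484.5 Hz.
Rearranging, u = v · (f₂ − f₀)/(f₂ + f₀) = 338 × 14.5/4954.5 ≈ 0.99 m/s.
So the cart is moving at 0.99 m/s toward the emitter.

0.99 m/s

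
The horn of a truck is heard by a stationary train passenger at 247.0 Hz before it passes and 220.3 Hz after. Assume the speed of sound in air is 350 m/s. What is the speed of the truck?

f₁/f₂ = (v + v_s)/(v − v_s), so v_s = v · (f₁ − f₂)/(f₁ + f₂).
v_s = 350 × (247.0 − 220.3)/(247.0 + 220.3) = 350 × 26.7/467.3 ≈ 20.0 m/s.

20.0 m/s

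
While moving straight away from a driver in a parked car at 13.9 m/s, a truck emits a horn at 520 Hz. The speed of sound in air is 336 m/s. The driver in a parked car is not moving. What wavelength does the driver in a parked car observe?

67.3 cm

Only the source moves, away from the listener, so f' = f · v/(v + v_s).
f' = 520 × 336/(336 + 13.9) ≈ 499 Hz.
λ' = v/f' = 336/499.343 ≈ 67.3 cm.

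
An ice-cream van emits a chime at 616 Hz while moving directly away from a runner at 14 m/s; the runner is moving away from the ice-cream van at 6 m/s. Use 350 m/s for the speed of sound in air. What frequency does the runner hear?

With source receding and observer receding, f' = f · (v − v_o)/(v + v_s).
f' = 616 × (350 − 6)/(350 + 14) = 616 × 344/364 ≈ 582 Hz.

582 Hz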